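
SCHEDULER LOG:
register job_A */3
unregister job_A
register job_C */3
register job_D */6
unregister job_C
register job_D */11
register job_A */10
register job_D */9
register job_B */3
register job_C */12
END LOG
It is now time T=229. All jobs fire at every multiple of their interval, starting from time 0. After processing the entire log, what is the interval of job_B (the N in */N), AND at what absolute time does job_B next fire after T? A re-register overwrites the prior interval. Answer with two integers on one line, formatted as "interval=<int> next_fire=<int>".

Op 1: register job_A */3 -> active={job_A:*/3}
Op 2: unregister job_A -> active={}
Op 3: register job_C */3 -> active={job_C:*/3}
Op 4: register job_D */6 -> active={job_C:*/3, job_D:*/6}
Op 5: unregister job_C -> active={job_D:*/6}
Op 6: register job_D */11 -> active={job_D:*/11}
Op 7: register job_A */10 -> active={job_A:*/10, job_D:*/11}
Op 8: register job_D */9 -> active={job_A:*/10, job_D:*/9}
Op 9: register job_B */3 -> active={job_A:*/10, job_B:*/3, job_D:*/9}
Op 10: register job_C */12 -> active={job_A:*/10, job_B:*/3, job_C:*/12, job_D:*/9}
Final interval of job_B = 3
Next fire of job_B after T=229: (229//3+1)*3 = 231

Answer: interval=3 next_fire=231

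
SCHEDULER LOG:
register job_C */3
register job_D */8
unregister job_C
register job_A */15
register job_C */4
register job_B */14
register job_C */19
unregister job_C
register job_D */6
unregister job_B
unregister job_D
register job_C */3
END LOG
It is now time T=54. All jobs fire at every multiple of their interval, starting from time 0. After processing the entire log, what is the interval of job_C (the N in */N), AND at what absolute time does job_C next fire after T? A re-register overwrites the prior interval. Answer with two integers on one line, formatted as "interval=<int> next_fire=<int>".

Op 1: register job_C */3 -> active={job_C:*/3}
Op 2: register job_D */8 -> active={job_C:*/3, job_D:*/8}
Op 3: unregister job_C -> active={job_D:*/8}
Op 4: register job_A */15 -> active={job_A:*/15, job_D:*/8}
Op 5: register job_C */4 -> active={job_A:*/15, job_C:*/4, job_D:*/8}
Op 6: register job_B */14 -> active={job_A:*/15, job_B:*/14, job_C:*/4, job_D:*/8}
Op 7: register job_C */19 -> active={job_A:*/15, job_B:*/14, job_C:*/19, job_D:*/8}
Op 8: unregister job_C -> active={job_A:*/15, job_B:*/14, job_D:*/8}
Op 9: register job_D */6 -> active={job_A:*/15, job_B:*/14, job_D:*/6}
Op 10: unregister job_B -> active={job_A:*/15, job_D:*/6}
Op 11: unregister job_D -> active={job_A:*/15}
Op 12: register job_C */3 -> active={job_A:*/15, job_C:*/3}
Final interval of job_C = 3
Next fire of job_C after T=54: (54//3+1)*3 = 57

Answer: interval=3 next_fire=57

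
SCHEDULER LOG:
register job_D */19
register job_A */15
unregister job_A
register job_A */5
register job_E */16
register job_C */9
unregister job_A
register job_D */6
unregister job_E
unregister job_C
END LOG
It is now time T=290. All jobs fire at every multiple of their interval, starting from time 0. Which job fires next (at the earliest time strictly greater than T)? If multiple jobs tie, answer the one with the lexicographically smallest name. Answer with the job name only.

Op 1: register job_D */19 -> active={job_D:*/19}
Op 2: register job_A */15 -> active={job_A:*/15, job_D:*/19}
Op 3: unregister job_A -> active={job_D:*/19}
Op 4: register job_A */5 -> active={job_A:*/5, job_D:*/19}
Op 5: register job_E */16 -> active={job_A:*/5, job_D:*/19, job_E:*/16}
Op 6: register job_C */9 -> active={job_A:*/5, job_C:*/9, job_D:*/19, job_E:*/16}
Op 7: unregister job_A -> active={job_C:*/9, job_D:*/19, job_E:*/16}
Op 8: register job_D */6 -> active={job_C:*/9, job_D:*/6, job_E:*/16}
Op 9: unregister job_E -> active={job_C:*/9, job_D:*/6}
Op 10: unregister job_C -> active={job_D:*/6}
  job_D: interval 6, next fire after T=290 is 294
Earliest = 294, winner (lex tiebreak) = job_D

Answer: job_D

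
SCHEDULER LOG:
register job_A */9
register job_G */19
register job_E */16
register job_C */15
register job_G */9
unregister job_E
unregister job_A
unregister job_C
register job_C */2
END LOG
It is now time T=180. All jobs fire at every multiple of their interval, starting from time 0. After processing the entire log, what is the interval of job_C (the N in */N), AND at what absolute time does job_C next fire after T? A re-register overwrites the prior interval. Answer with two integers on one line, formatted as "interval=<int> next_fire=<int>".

Op 1: register job_A */9 -> active={job_A:*/9}
Op 2: register job_G */19 -> active={job_A:*/9, job_G:*/19}
Op 3: register job_E */16 -> active={job_A:*/9, job_E:*/16, job_G:*/19}
Op 4: register job_C */15 -> active={job_A:*/9, job_C:*/15, job_E:*/16, job_G:*/19}
Op 5: register job_G */9 -> active={job_A:*/9, job_C:*/15, job_E:*/16, job_G:*/9}
Op 6: unregister job_E -> active={job_A:*/9, job_C:*/15, job_G:*/9}
Op 7: unregister job_A -> active={job_C:*/15, job_G:*/9}
Op 8: unregister job_C -> active={job_G:*/9}
Op 9: register job_C */2 -> active={job_C:*/2, job_G:*/9}
Final interval of job_C = 2
Next fire of job_C after T=180: (180//2+1)*2 = 182

Answer: interval=2 next_fire=182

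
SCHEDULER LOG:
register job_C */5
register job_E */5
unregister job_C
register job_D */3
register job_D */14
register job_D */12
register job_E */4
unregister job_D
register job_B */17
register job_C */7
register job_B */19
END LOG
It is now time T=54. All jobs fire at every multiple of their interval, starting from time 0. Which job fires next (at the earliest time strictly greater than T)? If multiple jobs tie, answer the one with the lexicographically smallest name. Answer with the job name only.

Answer: job_C

Derivation:
Op 1: register job_C */5 -> active={job_C:*/5}
Op 2: register job_E */5 -> active={job_C:*/5, job_E:*/5}
Op 3: unregister job_C -> active={job_E:*/5}
Op 4: register job_D */3 -> active={job_D:*/3, job_E:*/5}
Op 5: register job_D */14 -> active={job_D:*/14, job_E:*/5}
Op 6: register job_D */12 -> active={job_D:*/12, job_E:*/5}
Op 7: register job_E */4 -> active={job_D:*/12, job_E:*/4}
Op 8: unregister job_D -> active={job_E:*/4}
Op 9: register job_B */17 -> active={job_B:*/17, job_E:*/4}
Op 10: register job_C */7 -> active={job_B:*/17, job_C:*/7, job_E:*/4}
Op 11: register job_B */19 -> active={job_B:*/19, job_C:*/7, job_E:*/4}
  job_B: interval 19, next fire after T=54 is 57
  job_C: interval 7, next fire after T=54 is 56
  job_E: interval 4, next fire after T=54 is 56
Earliest = 56, winner (lex tiebreak) = job_C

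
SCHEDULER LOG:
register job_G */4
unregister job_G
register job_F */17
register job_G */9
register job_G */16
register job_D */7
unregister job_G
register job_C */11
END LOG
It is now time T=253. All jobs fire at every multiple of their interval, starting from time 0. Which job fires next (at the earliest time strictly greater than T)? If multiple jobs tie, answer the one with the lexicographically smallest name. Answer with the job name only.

Op 1: register job_G */4 -> active={job_G:*/4}
Op 2: unregister job_G -> active={}
Op 3: register job_F */17 -> active={job_F:*/17}
Op 4: register job_G */9 -> active={job_F:*/17, job_G:*/9}
Op 5: register job_G */16 -> active={job_F:*/17, job_G:*/16}
Op 6: register job_D */7 -> active={job_D:*/7, job_F:*/17, job_G:*/16}
Op 7: unregister job_G -> active={job_D:*/7, job_F:*/17}
Op 8: register job_C */11 -> active={job_C:*/11, job_D:*/7, job_F:*/17}
  job_C: interval 11, next fire after T=253 is 264
  job_D: interval 7, next fire after T=253 is 259
  job_F: interval 17, next fire after T=253 is 255
Earliest = 255, winner (lex tiebreak) = job_F

Answer: job_F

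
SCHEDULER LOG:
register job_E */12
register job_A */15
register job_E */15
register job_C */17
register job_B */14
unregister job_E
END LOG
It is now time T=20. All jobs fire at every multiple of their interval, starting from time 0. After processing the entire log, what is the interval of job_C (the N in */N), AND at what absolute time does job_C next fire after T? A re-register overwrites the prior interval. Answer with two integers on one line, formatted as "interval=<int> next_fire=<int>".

Answer: interval=17 next_fire=34

Derivation:
Op 1: register job_E */12 -> active={job_E:*/12}
Op 2: register job_A */15 -> active={job_A:*/15, job_E:*/12}
Op 3: register job_E */15 -> active={job_A:*/15, job_E:*/15}
Op 4: register job_C */17 -> active={job_A:*/15, job_C:*/17, job_E:*/15}
Op 5: register job_B */14 -> active={job_A:*/15, job_B:*/14, job_C:*/17, job_E:*/15}
Op 6: unregister job_E -> active={job_A:*/15, job_B:*/14, job_C:*/17}
Final interval of job_C = 17
Next fire of job_C after T=20: (20//17+1)*17 = 34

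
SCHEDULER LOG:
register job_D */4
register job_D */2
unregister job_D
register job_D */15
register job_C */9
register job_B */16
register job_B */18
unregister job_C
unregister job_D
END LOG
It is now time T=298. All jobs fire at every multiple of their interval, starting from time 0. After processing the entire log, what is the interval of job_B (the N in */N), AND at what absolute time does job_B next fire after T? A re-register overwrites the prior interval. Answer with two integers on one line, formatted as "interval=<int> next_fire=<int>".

Op 1: register job_D */4 -> active={job_D:*/4}
Op 2: register job_D */2 -> active={job_D:*/2}
Op 3: unregister job_D -> active={}
Op 4: register job_D */15 -> active={job_D:*/15}
Op 5: register job_C */9 -> active={job_C:*/9, job_D:*/15}
Op 6: register job_B */16 -> active={job_B:*/16, job_C:*/9, job_D:*/15}
Op 7: register job_B */18 -> active={job_B:*/18, job_C:*/9, job_D:*/15}
Op 8: unregister job_C -> active={job_B:*/18, job_D:*/15}
Op 9: unregister job_D -> active={job_B:*/18}
Final interval of job_B = 18
Next fire of job_B after T=298: (298//18+1)*18 = 306

Answer: interval=18 next_fire=306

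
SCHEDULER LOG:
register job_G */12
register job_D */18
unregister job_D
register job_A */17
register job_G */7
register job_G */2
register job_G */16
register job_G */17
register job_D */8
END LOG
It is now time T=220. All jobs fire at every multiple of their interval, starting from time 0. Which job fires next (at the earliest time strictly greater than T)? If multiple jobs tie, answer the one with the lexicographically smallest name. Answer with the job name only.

Answer: job_A

Derivation:
Op 1: register job_G */12 -> active={job_G:*/12}
Op 2: register job_D */18 -> active={job_D:*/18, job_G:*/12}
Op 3: unregister job_D -> active={job_G:*/12}
Op 4: register job_A */17 -> active={job_A:*/17, job_G:*/12}
Op 5: register job_G */7 -> active={job_A:*/17, job_G:*/7}
Op 6: register job_G */2 -> active={job_A:*/17, job_G:*/2}
Op 7: register job_G */16 -> active={job_A:*/17, job_G:*/16}
Op 8: register job_G */17 -> active={job_A:*/17, job_G:*/17}
Op 9: register job_D */8 -> active={job_A:*/17, job_D:*/8, job_G:*/17}
  job_A: interval 17, next fire after T=220 is 221
  job_D: interval 8, next fire after T=220 is 224
  job_G: interval 17, next fire after T=220 is 221
Earliest = 221, winner (lex tiebreak) = job_A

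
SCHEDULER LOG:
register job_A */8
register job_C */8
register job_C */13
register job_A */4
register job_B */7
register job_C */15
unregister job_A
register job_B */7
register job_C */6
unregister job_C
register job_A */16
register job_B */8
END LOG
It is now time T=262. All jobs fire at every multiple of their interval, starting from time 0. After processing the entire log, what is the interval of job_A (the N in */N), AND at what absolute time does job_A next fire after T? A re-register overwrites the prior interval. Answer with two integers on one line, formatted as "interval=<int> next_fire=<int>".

Op 1: register job_A */8 -> active={job_A:*/8}
Op 2: register job_C */8 -> active={job_A:*/8, job_C:*/8}
Op 3: register job_C */13 -> active={job_A:*/8, job_C:*/13}
Op 4: register job_A */4 -> active={job_A:*/4, job_C:*/13}
Op 5: register job_B */7 -> active={job_A:*/4, job_B:*/7, job_C:*/13}
Op 6: register job_C */15 -> active={job_A:*/4, job_B:*/7, job_C:*/15}
Op 7: unregister job_A -> active={job_B:*/7, job_C:*/15}
Op 8: register job_B */7 -> active={job_B:*/7, job_C:*/15}
Op 9: register job_C */6 -> active={job_B:*/7, job_C:*/6}
Op 10: unregister job_C -> active={job_B:*/7}
Op 11: register job_A */16 -> active={job_A:*/16, job_B:*/7}
Op 12: register job_B */8 -> active={job_A:*/16, job_B:*/8}
Final interval of job_A = 16
Next fire of job_A after T=262: (262//16+1)*16 = 272

Answer: interval=16 next_fire=272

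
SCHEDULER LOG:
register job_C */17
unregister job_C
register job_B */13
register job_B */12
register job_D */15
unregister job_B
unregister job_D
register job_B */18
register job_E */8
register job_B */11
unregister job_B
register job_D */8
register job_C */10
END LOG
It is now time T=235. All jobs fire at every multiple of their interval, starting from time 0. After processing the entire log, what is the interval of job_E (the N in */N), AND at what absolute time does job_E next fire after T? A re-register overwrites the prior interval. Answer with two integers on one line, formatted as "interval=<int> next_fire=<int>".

Answer: interval=8 next_fire=240

Derivation:
Op 1: register job_C */17 -> active={job_C:*/17}
Op 2: unregister job_C -> active={}
Op 3: register job_B */13 -> active={job_B:*/13}
Op 4: register job_B */12 -> active={job_B:*/12}
Op 5: register job_D */15 -> active={job_B:*/12, job_D:*/15}
Op 6: unregister job_B -> active={job_D:*/15}
Op 7: unregister job_D -> active={}
Op 8: register job_B */18 -> active={job_B:*/18}
Op 9: register job_E */8 -> active={job_B:*/18, job_E:*/8}
Op 10: register job_B */11 -> active={job_B:*/11, job_E:*/8}
Op 11: unregister job_B -> active={job_E:*/8}
Op 12: register job_D */8 -> active={job_D:*/8, job_E:*/8}
Op 13: register job_C */10 -> active={job_C:*/10, job_D:*/8, job_E:*/8}
Final interval of job_E = 8
Next fire of job_E after T=235: (235//8+1)*8 = 240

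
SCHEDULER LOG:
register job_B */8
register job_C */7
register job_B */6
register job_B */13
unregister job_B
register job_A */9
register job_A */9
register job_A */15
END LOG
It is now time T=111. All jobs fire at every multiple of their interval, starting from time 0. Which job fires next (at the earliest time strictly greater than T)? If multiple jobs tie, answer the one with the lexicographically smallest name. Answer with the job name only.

Answer: job_C

Derivation:
Op 1: register job_B */8 -> active={job_B:*/8}
Op 2: register job_C */7 -> active={job_B:*/8, job_C:*/7}
Op 3: register job_B */6 -> active={job_B:*/6, job_C:*/7}
Op 4: register job_B */13 -> active={job_B:*/13, job_C:*/7}
Op 5: unregister job_B -> active={job_C:*/7}
Op 6: register job_A */9 -> active={job_A:*/9, job_C:*/7}
Op 7: register job_A */9 -> active={job_A:*/9, job_C:*/7}
Op 8: register job_A */15 -> active={job_A:*/15, job_C:*/7}
  job_A: interval 15, next fire after T=111 is 120
  job_C: interval 7, next fire after T=111 is 112
Earliest = 112, winner (lex tiebreak) = job_C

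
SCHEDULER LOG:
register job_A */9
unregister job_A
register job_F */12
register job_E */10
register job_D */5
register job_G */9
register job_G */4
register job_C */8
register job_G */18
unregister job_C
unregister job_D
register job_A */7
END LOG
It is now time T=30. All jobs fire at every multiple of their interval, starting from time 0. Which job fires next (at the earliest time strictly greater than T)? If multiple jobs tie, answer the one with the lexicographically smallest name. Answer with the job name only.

Op 1: register job_A */9 -> active={job_A:*/9}
Op 2: unregister job_A -> active={}
Op 3: register job_F */12 -> active={job_F:*/12}
Op 4: register job_E */10 -> active={job_E:*/10, job_F:*/12}
Op 5: register job_D */5 -> active={job_D:*/5, job_E:*/10, job_F:*/12}
Op 6: register job_G */9 -> active={job_D:*/5, job_E:*/10, job_F:*/12, job_G:*/9}
Op 7: register job_G */4 -> active={job_D:*/5, job_E:*/10, job_F:*/12, job_G:*/4}
Op 8: register job_C */8 -> active={job_C:*/8, job_D:*/5, job_E:*/10, job_F:*/12, job_G:*/4}
Op 9: register job_G */18 -> active={job_C:*/8, job_D:*/5, job_E:*/10, job_F:*/12, job_G:*/18}
Op 10: unregister job_C -> active={job_D:*/5, job_E:*/10, job_F:*/12, job_G:*/18}
Op 11: unregister job_D -> active={job_E:*/10, job_F:*/12, job_G:*/18}
Op 12: register job_A */7 -> active={job_A:*/7, job_E:*/10, job_F:*/12, job_G:*/18}
  job_A: interval 7, next fire after T=30 is 35
  job_E: interval 10, next fire after T=30 is 40
  job_F: interval 12, next fire after T=30 is 36
  job_G: interval 18, next fire after T=30 is 36
Earliest = 35, winner (lex tiebreak) = job_A

Answer: job_A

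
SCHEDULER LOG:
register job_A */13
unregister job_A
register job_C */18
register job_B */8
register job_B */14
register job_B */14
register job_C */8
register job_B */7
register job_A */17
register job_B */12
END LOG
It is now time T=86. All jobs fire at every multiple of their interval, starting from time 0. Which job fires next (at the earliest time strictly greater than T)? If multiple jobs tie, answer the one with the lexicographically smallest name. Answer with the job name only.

Op 1: register job_A */13 -> active={job_A:*/13}
Op 2: unregister job_A -> active={}
Op 3: register job_C */18 -> active={job_C:*/18}
Op 4: register job_B */8 -> active={job_B:*/8, job_C:*/18}
Op 5: register job_B */14 -> active={job_B:*/14, job_C:*/18}
Op 6: register job_B */14 -> active={job_B:*/14, job_C:*/18}
Op 7: register job_C */8 -> active={job_B:*/14, job_C:*/8}
Op 8: register job_B */7 -> active={job_B:*/7, job_C:*/8}
Op 9: register job_A */17 -> active={job_A:*/17, job_B:*/7, job_C:*/8}
Op 10: register job_B */12 -> active={job_A:*/17, job_B:*/12, job_C:*/8}
  job_A: interval 17, next fire after T=86 is 102
  job_B: interval 12, next fire after T=86 is 96
  job_C: interval 8, next fire after T=86 is 88
Earliest = 88, winner (lex tiebreak) = job_C

Answer: job_C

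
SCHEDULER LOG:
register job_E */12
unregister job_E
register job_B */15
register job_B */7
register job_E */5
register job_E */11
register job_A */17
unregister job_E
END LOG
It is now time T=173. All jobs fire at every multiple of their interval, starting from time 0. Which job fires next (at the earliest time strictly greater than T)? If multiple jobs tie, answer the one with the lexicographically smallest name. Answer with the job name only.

Op 1: register job_E */12 -> active={job_E:*/12}
Op 2: unregister job_E -> active={}
Op 3: register job_B */15 -> active={job_B:*/15}
Op 4: register job_B */7 -> active={job_B:*/7}
Op 5: register job_E */5 -> active={job_B:*/7, job_E:*/5}
Op 6: register job_E */11 -> active={job_B:*/7, job_E:*/11}
Op 7: register job_A */17 -> active={job_A:*/17, job_B:*/7, job_E:*/11}
Op 8: unregister job_E -> active={job_A:*/17, job_B:*/7}
  job_A: interval 17, next fire after T=173 is 187
  job_B: interval 7, next fire after T=173 is 175
Earliest = 175, winner (lex tiebreak) = job_B

Answer: job_B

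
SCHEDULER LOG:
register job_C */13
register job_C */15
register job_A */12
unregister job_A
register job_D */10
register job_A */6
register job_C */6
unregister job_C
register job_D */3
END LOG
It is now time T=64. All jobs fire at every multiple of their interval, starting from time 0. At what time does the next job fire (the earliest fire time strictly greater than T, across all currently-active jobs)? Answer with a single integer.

Answer: 66

Derivation:
Op 1: register job_C */13 -> active={job_C:*/13}
Op 2: register job_C */15 -> active={job_C:*/15}
Op 3: register job_A */12 -> active={job_A:*/12, job_C:*/15}
Op 4: unregister job_A -> active={job_C:*/15}
Op 5: register job_D */10 -> active={job_C:*/15, job_D:*/10}
Op 6: register job_A */6 -> active={job_A:*/6, job_C:*/15, job_D:*/10}
Op 7: register job_C */6 -> active={job_A:*/6, job_C:*/6, job_D:*/10}
Op 8: unregister job_C -> active={job_A:*/6, job_D:*/10}
Op 9: register job_D */3 -> active={job_A:*/6, job_D:*/3}
  job_A: interval 6, next fire after T=64 is 66
  job_D: interval 3, next fire after T=64 is 66
Earliest fire time = 66 (job job_A)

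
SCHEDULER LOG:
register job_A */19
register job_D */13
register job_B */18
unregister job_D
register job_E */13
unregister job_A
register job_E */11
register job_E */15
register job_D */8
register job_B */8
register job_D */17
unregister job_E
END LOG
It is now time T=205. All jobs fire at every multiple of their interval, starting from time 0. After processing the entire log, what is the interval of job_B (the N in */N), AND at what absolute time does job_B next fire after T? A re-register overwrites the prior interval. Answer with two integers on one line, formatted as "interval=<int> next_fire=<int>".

Answer: interval=8 next_fire=208

Derivation:
Op 1: register job_A */19 -> active={job_A:*/19}
Op 2: register job_D */13 -> active={job_A:*/19, job_D:*/13}
Op 3: register job_B */18 -> active={job_A:*/19, job_B:*/18, job_D:*/13}
Op 4: unregister job_D -> active={job_A:*/19, job_B:*/18}
Op 5: register job_E */13 -> active={job_A:*/19, job_B:*/18, job_E:*/13}
Op 6: unregister job_A -> active={job_B:*/18, job_E:*/13}
Op 7: register job_E */11 -> active={job_B:*/18, job_E:*/11}
Op 8: register job_E */15 -> active={job_B:*/18, job_E:*/15}
Op 9: register job_D */8 -> active={job_B:*/18, job_D:*/8, job_E:*/15}
Op 10: register job_B */8 -> active={job_B:*/8, job_D:*/8, job_E:*/15}
Op 11: register job_D */17 -> active={job_B:*/8, job_D:*/17, job_E:*/15}
Op 12: unregister job_E -> active={job_B:*/8, job_D:*/17}
Final interval of job_B = 8
Next fire of job_B after T=205: (205//8+1)*8 = 208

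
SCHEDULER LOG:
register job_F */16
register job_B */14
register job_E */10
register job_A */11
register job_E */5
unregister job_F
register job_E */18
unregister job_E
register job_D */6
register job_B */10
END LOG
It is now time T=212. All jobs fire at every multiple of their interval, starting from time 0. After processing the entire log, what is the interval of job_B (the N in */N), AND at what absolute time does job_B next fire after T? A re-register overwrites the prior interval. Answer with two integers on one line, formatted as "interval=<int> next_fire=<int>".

Answer: interval=10 next_fire=220

Derivation:
Op 1: register job_F */16 -> active={job_F:*/16}
Op 2: register job_B */14 -> active={job_B:*/14, job_F:*/16}
Op 3: register job_E */10 -> active={job_B:*/14, job_E:*/10, job_F:*/16}
Op 4: register job_A */11 -> active={job_A:*/11, job_B:*/14, job_E:*/10, job_F:*/16}
Op 5: register job_E */5 -> active={job_A:*/11, job_B:*/14, job_E:*/5, job_F:*/16}
Op 6: unregister job_F -> active={job_A:*/11, job_B:*/14, job_E:*/5}
Op 7: register job_E */18 -> active={job_A:*/11, job_B:*/14, job_E:*/18}
Op 8: unregister job_E -> active={job_A:*/11, job_B:*/14}
Op 9: register job_D */6 -> active={job_A:*/11, job_B:*/14, job_D:*/6}
Op 10: register job_B */10 -> active={job_A:*/11, job_B:*/10, job_D:*/6}
Final interval of job_B = 10
Next fire of job_B after T=212: (212//10+1)*10 = 220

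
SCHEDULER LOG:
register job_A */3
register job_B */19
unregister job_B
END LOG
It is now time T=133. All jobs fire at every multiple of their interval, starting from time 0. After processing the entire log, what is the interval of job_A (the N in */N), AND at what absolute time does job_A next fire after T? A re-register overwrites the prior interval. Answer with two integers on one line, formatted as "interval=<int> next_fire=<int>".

Answer: interval=3 next_fire=135

Derivation:
Op 1: register job_A */3 -> active={job_A:*/3}
Op 2: register job_B */19 -> active={job_A:*/3, job_B:*/19}
Op 3: unregister job_B -> active={job_A:*/3}
Final interval of job_A = 3
Next fire of job_A after T=133: (133//3+1)*3 = 135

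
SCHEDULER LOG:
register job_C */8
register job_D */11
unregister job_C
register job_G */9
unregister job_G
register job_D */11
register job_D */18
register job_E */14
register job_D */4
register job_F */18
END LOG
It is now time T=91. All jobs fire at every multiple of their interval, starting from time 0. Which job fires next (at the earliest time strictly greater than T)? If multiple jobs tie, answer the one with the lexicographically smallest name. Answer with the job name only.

Op 1: register job_C */8 -> active={job_C:*/8}
Op 2: register job_D */11 -> active={job_C:*/8, job_D:*/11}
Op 3: unregister job_C -> active={job_D:*/11}
Op 4: register job_G */9 -> active={job_D:*/11, job_G:*/9}
Op 5: unregister job_G -> active={job_D:*/11}
Op 6: register job_D */11 -> active={job_D:*/11}
Op 7: register job_D */18 -> active={job_D:*/18}
Op 8: register job_E */14 -> active={job_D:*/18, job_E:*/14}
Op 9: register job_D */4 -> active={job_D:*/4, job_E:*/14}
Op 10: register job_F */18 -> active={job_D:*/4, job_E:*/14, job_F:*/18}
  job_D: interval 4, next fire after T=91 is 92
  job_E: interval 14, next fire after T=91 is 98
  job_F: interval 18, next fire after T=91 is 108
Earliest = 92, winner (lex tiebreak) = job_D

Answer: job_D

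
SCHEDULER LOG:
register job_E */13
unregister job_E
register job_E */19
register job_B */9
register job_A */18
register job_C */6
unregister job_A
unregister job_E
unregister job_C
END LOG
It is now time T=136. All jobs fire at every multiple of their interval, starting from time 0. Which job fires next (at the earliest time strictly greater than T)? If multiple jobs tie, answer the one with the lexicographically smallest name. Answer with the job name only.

Op 1: register job_E */13 -> active={job_E:*/13}
Op 2: unregister job_E -> active={}
Op 3: register job_E */19 -> active={job_E:*/19}
Op 4: register job_B */9 -> active={job_B:*/9, job_E:*/19}
Op 5: register job_A */18 -> active={job_A:*/18, job_B:*/9, job_E:*/19}
Op 6: register job_C */6 -> active={job_A:*/18, job_B:*/9, job_C:*/6, job_E:*/19}
Op 7: unregister job_A -> active={job_B:*/9, job_C:*/6, job_E:*/19}
Op 8: unregister job_E -> active={job_B:*/9, job_C:*/6}
Op 9: unregister job_C -> active={job_B:*/9}
  job_B: interval 9, next fire after T=136 is 144
Earliest = 144, winner (lex tiebreak) = job_B

Answer: job_B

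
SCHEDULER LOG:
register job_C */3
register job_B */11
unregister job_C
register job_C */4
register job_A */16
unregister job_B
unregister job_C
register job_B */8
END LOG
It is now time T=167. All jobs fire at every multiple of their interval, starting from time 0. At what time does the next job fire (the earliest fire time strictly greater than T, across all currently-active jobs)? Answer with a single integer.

Answer: 168

Derivation:
Op 1: register job_C */3 -> active={job_C:*/3}
Op 2: register job_B */11 -> active={job_B:*/11, job_C:*/3}
Op 3: unregister job_C -> active={job_B:*/11}
Op 4: register job_C */4 -> active={job_B:*/11, job_C:*/4}
Op 5: register job_A */16 -> active={job_A:*/16, job_B:*/11, job_C:*/4}
Op 6: unregister job_B -> active={job_A:*/16, job_C:*/4}
Op 7: unregister job_C -> active={job_A:*/16}
Op 8: register job_B */8 -> active={job_A:*/16, job_B:*/8}
  job_A: interval 16, next fire after T=167 is 176
  job_B: interval 8, next fire after T=167 is 168
Earliest fire time = 168 (job job_B)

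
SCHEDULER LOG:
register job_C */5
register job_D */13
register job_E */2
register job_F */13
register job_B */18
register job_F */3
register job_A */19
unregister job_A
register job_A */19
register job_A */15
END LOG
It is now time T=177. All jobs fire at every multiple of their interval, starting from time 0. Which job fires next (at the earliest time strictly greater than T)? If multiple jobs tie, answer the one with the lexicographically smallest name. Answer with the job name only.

Answer: job_E

Derivation:
Op 1: register job_C */5 -> active={job_C:*/5}
Op 2: register job_D */13 -> active={job_C:*/5, job_D:*/13}
Op 3: register job_E */2 -> active={job_C:*/5, job_D:*/13, job_E:*/2}
Op 4: register job_F */13 -> active={job_C:*/5, job_D:*/13, job_E:*/2, job_F:*/13}
Op 5: register job_B */18 -> active={job_B:*/18, job_C:*/5, job_D:*/13, job_E:*/2, job_F:*/13}
Op 6: register job_F */3 -> active={job_B:*/18, job_C:*/5, job_D:*/13, job_E:*/2, job_F:*/3}
Op 7: register job_A */19 -> active={job_A:*/19, job_B:*/18, job_C:*/5, job_D:*/13, job_E:*/2, job_F:*/3}
Op 8: unregister job_A -> active={job_B:*/18, job_C:*/5, job_D:*/13, job_E:*/2, job_F:*/3}
Op 9: register job_A */19 -> active={job_A:*/19, job_B:*/18, job_C:*/5, job_D:*/13, job_E:*/2, job_F:*/3}
Op 10: register job_A */15 -> active={job_A:*/15, job_B:*/18, job_C:*/5, job_D:*/13, job_E:*/2, job_F:*/3}
  job_A: interval 15, next fire after T=177 is 180
  job_B: interval 18, next fire after T=177 is 180
  job_C: interval 5, next fire after T=177 is 180
  job_D: interval 13, next fire after T=177 is 182
  job_E: interval 2, next fire after T=177 is 178
  job_F: interval 3, next fire after T=177 is 180
Earliest = 178, winner (lex tiebreak) = job_E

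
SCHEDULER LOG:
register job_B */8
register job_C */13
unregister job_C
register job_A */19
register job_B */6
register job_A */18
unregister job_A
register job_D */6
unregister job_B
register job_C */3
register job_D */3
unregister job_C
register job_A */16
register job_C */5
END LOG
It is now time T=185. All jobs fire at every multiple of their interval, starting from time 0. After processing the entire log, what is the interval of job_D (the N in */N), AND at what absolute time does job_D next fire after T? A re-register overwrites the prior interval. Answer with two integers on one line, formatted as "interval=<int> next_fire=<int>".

Answer: interval=3 next_fire=186

Derivation:
Op 1: register job_B */8 -> active={job_B:*/8}
Op 2: register job_C */13 -> active={job_B:*/8, job_C:*/13}
Op 3: unregister job_C -> active={job_B:*/8}
Op 4: register job_A */19 -> active={job_A:*/19, job_B:*/8}
Op 5: register job_B */6 -> active={job_A:*/19, job_B:*/6}
Op 6: register job_A */18 -> active={job_A:*/18, job_B:*/6}
Op 7: unregister job_A -> active={job_B:*/6}
Op 8: register job_D */6 -> active={job_B:*/6, job_D:*/6}
Op 9: unregister job_B -> active={job_D:*/6}
Op 10: register job_C */3 -> active={job_C:*/3, job_D:*/6}
Op 11: register job_D */3 -> active={job_C:*/3, job_D:*/3}
Op 12: unregister job_C -> active={job_D:*/3}
Op 13: register job_A */16 -> active={job_A:*/16, job_D:*/3}
Op 14: register job_C */5 -> active={job_A:*/16, job_C:*/5, job_D:*/3}
Final interval of job_D = 3
Next fire of job_D after T=185: (185//3+1)*3 = 186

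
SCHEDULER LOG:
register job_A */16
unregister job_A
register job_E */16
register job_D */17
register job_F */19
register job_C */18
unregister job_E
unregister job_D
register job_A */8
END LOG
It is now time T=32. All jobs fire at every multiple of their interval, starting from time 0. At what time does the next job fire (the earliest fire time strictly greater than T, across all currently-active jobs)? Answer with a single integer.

Answer: 36

Derivation:
Op 1: register job_A */16 -> active={job_A:*/16}
Op 2: unregister job_A -> active={}
Op 3: register job_E */16 -> active={job_E:*/16}
Op 4: register job_D */17 -> active={job_D:*/17, job_E:*/16}
Op 5: register job_F */19 -> active={job_D:*/17, job_E:*/16, job_F:*/19}
Op 6: register job_C */18 -> active={job_C:*/18, job_D:*/17, job_E:*/16, job_F:*/19}
Op 7: unregister job_E -> active={job_C:*/18, job_D:*/17, job_F:*/19}
Op 8: unregister job_D -> active={job_C:*/18, job_F:*/19}
Op 9: register job_A */8 -> active={job_A:*/8, job_C:*/18, job_F:*/19}
  job_A: interval 8, next fire after T=32 is 40
  job_C: interval 18, next fire after T=32 is 36
  job_F: interval 19, next fire after T=32 is 38
Earliest fire time = 36 (job job_C)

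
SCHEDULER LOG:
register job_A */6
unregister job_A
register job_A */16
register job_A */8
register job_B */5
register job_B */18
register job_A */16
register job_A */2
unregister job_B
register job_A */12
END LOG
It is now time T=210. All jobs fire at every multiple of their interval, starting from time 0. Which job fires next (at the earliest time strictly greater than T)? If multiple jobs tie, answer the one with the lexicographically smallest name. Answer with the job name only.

Answer: job_A

Derivation:
Op 1: register job_A */6 -> active={job_A:*/6}
Op 2: unregister job_A -> active={}
Op 3: register job_A */16 -> active={job_A:*/16}
Op 4: register job_A */8 -> active={job_A:*/8}
Op 5: register job_B */5 -> active={job_A:*/8, job_B:*/5}
Op 6: register job_B */18 -> active={job_A:*/8, job_B:*/18}
Op 7: register job_A */16 -> active={job_A:*/16, job_B:*/18}
Op 8: register job_A */2 -> active={job_A:*/2, job_B:*/18}
Op 9: unregister job_B -> active={job_A:*/2}
Op 10: register job_A */12 -> active={job_A:*/12}
  job_A: interval 12, next fire after T=210 is 216
Earliest = 216, winner (lex tiebreak) = job_A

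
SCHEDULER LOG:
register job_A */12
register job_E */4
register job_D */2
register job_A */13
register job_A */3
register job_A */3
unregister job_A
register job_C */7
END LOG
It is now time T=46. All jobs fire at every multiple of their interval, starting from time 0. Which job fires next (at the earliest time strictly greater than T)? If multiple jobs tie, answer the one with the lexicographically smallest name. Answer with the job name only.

Op 1: register job_A */12 -> active={job_A:*/12}
Op 2: register job_E */4 -> active={job_A:*/12, job_E:*/4}
Op 3: register job_D */2 -> active={job_A:*/12, job_D:*/2, job_E:*/4}
Op 4: register job_A */13 -> active={job_A:*/13, job_D:*/2, job_E:*/4}
Op 5: register job_A */3 -> active={job_A:*/3, job_D:*/2, job_E:*/4}
Op 6: register job_A */3 -> active={job_A:*/3, job_D:*/2, job_E:*/4}
Op 7: unregister job_A -> active={job_D:*/2, job_E:*/4}
Op 8: register job_C */7 -> active={job_C:*/7, job_D:*/2, job_E:*/4}
  job_C: interval 7, next fire after T=46 is 49
  job_D: interval 2, next fire after T=46 is 48
  job_E: interval 4, next fire after T=46 is 48
Earliest = 48, winner (lex tiebreak) = job_D

Answer: job_D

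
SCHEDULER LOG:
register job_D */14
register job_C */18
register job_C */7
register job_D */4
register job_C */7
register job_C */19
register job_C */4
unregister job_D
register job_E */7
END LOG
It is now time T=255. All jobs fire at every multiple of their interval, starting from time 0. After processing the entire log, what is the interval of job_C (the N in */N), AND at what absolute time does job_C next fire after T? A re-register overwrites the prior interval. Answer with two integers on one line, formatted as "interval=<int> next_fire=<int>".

Answer: interval=4 next_fire=256

Derivation:
Op 1: register job_D */14 -> active={job_D:*/14}
Op 2: register job_C */18 -> active={job_C:*/18, job_D:*/14}
Op 3: register job_C */7 -> active={job_C:*/7, job_D:*/14}
Op 4: register job_D */4 -> active={job_C:*/7, job_D:*/4}
Op 5: register job_C */7 -> active={job_C:*/7, job_D:*/4}
Op 6: register job_C */19 -> active={job_C:*/19, job_D:*/4}
Op 7: register job_C */4 -> active={job_C:*/4, job_D:*/4}
Op 8: unregister job_D -> active={job_C:*/4}
Op 9: register job_E */7 -> active={job_C:*/4, job_E:*/7}
Final interval of job_C = 4
Next fire of job_C after T=255: (255//4+1)*4 = 256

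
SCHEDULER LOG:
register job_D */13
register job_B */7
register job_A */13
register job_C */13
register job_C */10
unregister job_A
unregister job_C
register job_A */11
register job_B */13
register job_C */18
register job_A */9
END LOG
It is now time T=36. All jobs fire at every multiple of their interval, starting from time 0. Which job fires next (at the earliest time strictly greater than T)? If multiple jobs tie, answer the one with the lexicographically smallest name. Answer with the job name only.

Op 1: register job_D */13 -> active={job_D:*/13}
Op 2: register job_B */7 -> active={job_B:*/7, job_D:*/13}
Op 3: register job_A */13 -> active={job_A:*/13, job_B:*/7, job_D:*/13}
Op 4: register job_C */13 -> active={job_A:*/13, job_B:*/7, job_C:*/13, job_D:*/13}
Op 5: register job_C */10 -> active={job_A:*/13, job_B:*/7, job_C:*/10, job_D:*/13}
Op 6: unregister job_A -> active={job_B:*/7, job_C:*/10, job_D:*/13}
Op 7: unregister job_C -> active={job_B:*/7, job_D:*/13}
Op 8: register job_A */11 -> active={job_A:*/11, job_B:*/7, job_D:*/13}
Op 9: register job_B */13 -> active={job_A:*/11, job_B:*/13, job_D:*/13}
Op 10: register job_C */18 -> active={job_A:*/11, job_B:*/13, job_C:*/18, job_D:*/13}
Op 11: register job_A */9 -> active={job_A:*/9, job_B:*/13, job_C:*/18, job_D:*/13}
  job_A: interval 9, next fire after T=36 is 45
  job_B: interval 13, next fire after T=36 is 39
  job_C: interval 18, next fire after T=36 is 54
  job_D: interval 13, next fire after T=36 is 39
Earliest = 39, winner (lex tiebreak) = job_B

Answer: job_B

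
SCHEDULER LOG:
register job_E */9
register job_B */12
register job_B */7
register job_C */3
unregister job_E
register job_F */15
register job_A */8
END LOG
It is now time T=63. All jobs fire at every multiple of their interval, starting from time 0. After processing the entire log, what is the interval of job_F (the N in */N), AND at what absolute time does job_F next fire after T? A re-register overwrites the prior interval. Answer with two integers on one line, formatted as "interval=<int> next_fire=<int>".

Answer: interval=15 next_fire=75

Derivation:
Op 1: register job_E */9 -> active={job_E:*/9}
Op 2: register job_B */12 -> active={job_B:*/12, job_E:*/9}
Op 3: register job_B */7 -> active={job_B:*/7, job_E:*/9}
Op 4: register job_C */3 -> active={job_B:*/7, job_C:*/3, job_E:*/9}
Op 5: unregister job_E -> active={job_B:*/7, job_C:*/3}
Op 6: register job_F */15 -> active={job_B:*/7, job_C:*/3, job_F:*/15}
Op 7: register job_A */8 -> active={job_A:*/8, job_B:*/7, job_C:*/3, job_F:*/15}
Final interval of job_F = 15
Next fire of job_F after T=63: (63//15+1)*15 = 75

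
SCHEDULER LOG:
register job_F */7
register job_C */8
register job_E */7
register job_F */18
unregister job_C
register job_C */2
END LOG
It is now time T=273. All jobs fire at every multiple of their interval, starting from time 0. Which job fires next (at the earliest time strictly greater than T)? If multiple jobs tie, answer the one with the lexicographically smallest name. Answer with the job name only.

Answer: job_C

Derivation:
Op 1: register job_F */7 -> active={job_F:*/7}
Op 2: register job_C */8 -> active={job_C:*/8, job_F:*/7}
Op 3: register job_E */7 -> active={job_C:*/8, job_E:*/7, job_F:*/7}
Op 4: register job_F */18 -> active={job_C:*/8, job_E:*/7, job_F:*/18}
Op 5: unregister job_C -> active={job_E:*/7, job_F:*/18}
Op 6: register job_C */2 -> active={job_C:*/2, job_E:*/7, job_F:*/18}
  job_C: interval 2, next fire after T=273 is 274
  job_E: interval 7, next fire after T=273 is 280
  job_F: interval 18, next fire after T=273 is 288
Earliest = 274, winner (lex tiebreak) = job_C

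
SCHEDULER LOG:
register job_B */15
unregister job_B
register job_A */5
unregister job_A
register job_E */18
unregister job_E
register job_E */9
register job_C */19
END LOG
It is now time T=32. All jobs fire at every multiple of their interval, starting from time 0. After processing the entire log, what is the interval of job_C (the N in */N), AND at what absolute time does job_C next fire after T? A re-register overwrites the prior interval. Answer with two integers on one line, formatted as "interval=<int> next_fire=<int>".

Answer: interval=19 next_fire=38

Derivation:
Op 1: register job_B */15 -> active={job_B:*/15}
Op 2: unregister job_B -> active={}
Op 3: register job_A */5 -> active={job_A:*/5}
Op 4: unregister job_A -> active={}
Op 5: register job_E */18 -> active={job_E:*/18}
Op 6: unregister job_E -> active={}
Op 7: register job_E */9 -> active={job_E:*/9}
Op 8: register job_C */19 -> active={job_C:*/19, job_E:*/9}
Final interval of job_C = 19
Next fire of job_C after T=32: (32//19+1)*19 = 38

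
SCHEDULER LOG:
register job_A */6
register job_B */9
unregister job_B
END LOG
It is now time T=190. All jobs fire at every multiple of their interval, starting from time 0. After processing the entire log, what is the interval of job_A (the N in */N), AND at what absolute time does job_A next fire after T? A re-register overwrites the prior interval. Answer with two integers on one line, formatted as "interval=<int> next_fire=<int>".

Answer: interval=6 next_fire=192

Derivation:
Op 1: register job_A */6 -> active={job_A:*/6}
Op 2: register job_B */9 -> active={job_A:*/6, job_B:*/9}
Op 3: unregister job_B -> active={job_A:*/6}
Final interval of job_A = 6
Next fire of job_A after T=190: (190//6+1)*6 = 192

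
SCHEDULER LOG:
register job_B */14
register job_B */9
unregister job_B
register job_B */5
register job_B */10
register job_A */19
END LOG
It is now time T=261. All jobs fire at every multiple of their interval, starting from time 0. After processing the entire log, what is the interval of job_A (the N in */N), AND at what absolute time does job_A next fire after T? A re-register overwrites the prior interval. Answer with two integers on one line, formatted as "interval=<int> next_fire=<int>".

Answer: interval=19 next_fire=266

Derivation:
Op 1: register job_B */14 -> active={job_B:*/14}
Op 2: register job_B */9 -> active={job_B:*/9}
Op 3: unregister job_B -> active={}
Op 4: register job_B */5 -> active={job_B:*/5}
Op 5: register job_B */10 -> active={job_B:*/10}
Op 6: register job_A */19 -> active={job_A:*/19, job_B:*/10}
Final interval of job_A = 19
Next fire of job_A after T=261: (261//19+1)*19 = 266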